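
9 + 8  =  17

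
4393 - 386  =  4007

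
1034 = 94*11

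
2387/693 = 31/9=3.44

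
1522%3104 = 1522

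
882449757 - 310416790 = 572032967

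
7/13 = 7/13 = 0.54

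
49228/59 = 834 + 22/59  =  834.37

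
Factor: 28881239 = 28881239^1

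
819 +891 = 1710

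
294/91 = 3+3/13 = 3.23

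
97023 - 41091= 55932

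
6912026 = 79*87494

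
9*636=5724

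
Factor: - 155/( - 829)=5^1*31^1*829^ (- 1)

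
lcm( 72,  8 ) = 72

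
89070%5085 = 2625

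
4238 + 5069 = 9307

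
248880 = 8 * 31110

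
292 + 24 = 316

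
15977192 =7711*2072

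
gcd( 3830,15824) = 2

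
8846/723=12 + 170/723 = 12.24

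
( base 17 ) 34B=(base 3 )1022001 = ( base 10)946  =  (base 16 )3B2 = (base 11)790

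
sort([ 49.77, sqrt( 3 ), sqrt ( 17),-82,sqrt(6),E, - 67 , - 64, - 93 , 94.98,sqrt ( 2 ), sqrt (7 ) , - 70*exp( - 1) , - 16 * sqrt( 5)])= [ - 93, -82, - 67,-64, - 16*sqrt( 5), - 70*exp( - 1) , sqrt ( 2 ),sqrt( 3),sqrt ( 6), sqrt (7), E, sqrt ( 17),49.77,94.98 ]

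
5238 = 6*873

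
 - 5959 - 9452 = -15411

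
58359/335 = 174 + 69/335 = 174.21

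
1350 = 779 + 571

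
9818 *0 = 0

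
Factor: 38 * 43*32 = 52288 = 2^6*19^1*43^1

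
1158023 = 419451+738572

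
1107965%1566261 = 1107965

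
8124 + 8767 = 16891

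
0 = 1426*0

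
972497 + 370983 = 1343480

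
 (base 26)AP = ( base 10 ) 285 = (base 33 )8L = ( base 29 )9O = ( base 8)435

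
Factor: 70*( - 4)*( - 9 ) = 2^3*3^2*5^1 * 7^1 = 2520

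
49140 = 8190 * 6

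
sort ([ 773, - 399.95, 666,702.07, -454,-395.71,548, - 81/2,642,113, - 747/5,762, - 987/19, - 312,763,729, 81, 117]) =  [-454 , - 399.95, - 395.71, - 312, - 747/5,-987/19,-81/2,81,113,117, 548,642, 666,702.07,729,762,763,773 ] 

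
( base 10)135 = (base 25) 5a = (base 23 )5k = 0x87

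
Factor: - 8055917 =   -  8055917^1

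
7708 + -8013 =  - 305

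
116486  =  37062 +79424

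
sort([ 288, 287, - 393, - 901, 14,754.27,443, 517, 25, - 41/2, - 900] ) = [ - 901,-900,-393,-41/2, 14 , 25 , 287, 288, 443, 517,754.27] 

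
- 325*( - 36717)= 11933025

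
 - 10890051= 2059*(-5289)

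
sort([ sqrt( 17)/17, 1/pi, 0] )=[ 0,sqrt(17) /17, 1/pi ] 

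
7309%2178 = 775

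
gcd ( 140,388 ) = 4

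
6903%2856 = 1191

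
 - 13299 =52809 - 66108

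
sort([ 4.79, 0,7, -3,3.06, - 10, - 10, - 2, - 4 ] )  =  [ - 10, - 10, - 4, - 3,-2, 0,3.06,4.79,7]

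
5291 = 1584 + 3707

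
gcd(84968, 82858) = 2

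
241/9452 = 241/9452=0.03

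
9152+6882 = 16034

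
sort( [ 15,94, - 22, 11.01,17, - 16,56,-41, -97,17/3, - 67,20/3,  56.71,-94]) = [ - 97, - 94, - 67, - 41, - 22, - 16,17/3,20/3,11.01,15,17,  56, 56.71,  94 ] 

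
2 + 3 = 5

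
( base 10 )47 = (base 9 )52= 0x2F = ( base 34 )1d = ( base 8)57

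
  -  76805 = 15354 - 92159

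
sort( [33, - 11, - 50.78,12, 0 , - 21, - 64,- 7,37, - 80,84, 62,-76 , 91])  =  [-80,-76, - 64, - 50.78, - 21, - 11, - 7, 0,  12, 33,37, 62,84,91]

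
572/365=1 + 207/365= 1.57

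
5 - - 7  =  12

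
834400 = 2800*298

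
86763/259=334 + 257/259  =  334.99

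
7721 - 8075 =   -  354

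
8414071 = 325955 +8088116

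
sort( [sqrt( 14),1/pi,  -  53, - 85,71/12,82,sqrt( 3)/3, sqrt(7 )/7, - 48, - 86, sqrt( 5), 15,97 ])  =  [ - 86, - 85, - 53, - 48, 1/pi,sqrt( 7)/7 , sqrt (3)/3,sqrt( 5), sqrt(14), 71/12,15,  82 , 97] 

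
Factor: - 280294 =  - 2^1*7^1 * 20021^1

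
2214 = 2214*1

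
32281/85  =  379 + 66/85 = 379.78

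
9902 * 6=59412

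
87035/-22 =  - 87035/22 =-  3956.14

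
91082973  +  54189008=145271981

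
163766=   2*81883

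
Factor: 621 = 3^3*23^1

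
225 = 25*9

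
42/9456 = 7/1576= 0.00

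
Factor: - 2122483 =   -  11^1*157^1*1229^1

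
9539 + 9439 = 18978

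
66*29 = 1914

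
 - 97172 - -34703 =-62469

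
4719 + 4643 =9362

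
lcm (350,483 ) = 24150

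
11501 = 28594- 17093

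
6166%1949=319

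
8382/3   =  2794=2794.00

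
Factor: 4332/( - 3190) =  - 2166/1595 = -  2^1*3^1 * 5^( - 1) * 11^(- 1)*19^2*29^( - 1)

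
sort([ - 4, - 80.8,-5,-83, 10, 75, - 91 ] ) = [  -  91, - 83,-80.8, - 5, - 4, 10,75]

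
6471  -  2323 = 4148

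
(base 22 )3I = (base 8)124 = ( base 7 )150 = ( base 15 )59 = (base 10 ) 84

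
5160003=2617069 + 2542934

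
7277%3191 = 895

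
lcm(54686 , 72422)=2679614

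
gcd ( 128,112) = 16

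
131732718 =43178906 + 88553812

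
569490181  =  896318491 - 326828310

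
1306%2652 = 1306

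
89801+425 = 90226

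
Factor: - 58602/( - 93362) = 29301/46681 = 3^1*9767^1*46681^ ( - 1)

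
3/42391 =3/42391 = 0.00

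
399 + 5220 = 5619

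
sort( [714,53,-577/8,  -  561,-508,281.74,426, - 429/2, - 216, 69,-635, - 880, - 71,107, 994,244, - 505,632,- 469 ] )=[-880, - 635,  -  561, - 508, - 505, - 469,  -  216, - 429/2, - 577/8, - 71, 53,69,107,244,281.74,426,632, 714,994]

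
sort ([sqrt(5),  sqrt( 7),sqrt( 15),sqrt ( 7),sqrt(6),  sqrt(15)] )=[ sqrt( 5),sqrt(6), sqrt(7),sqrt( 7), sqrt(15 ),sqrt( 15 )] 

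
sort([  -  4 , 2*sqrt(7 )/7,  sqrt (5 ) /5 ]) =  [  -  4, sqrt(5 ) /5 , 2*sqrt(7 )/7 ] 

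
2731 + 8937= 11668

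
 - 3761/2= -3761/2 = - 1880.50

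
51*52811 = 2693361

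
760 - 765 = -5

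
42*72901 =3061842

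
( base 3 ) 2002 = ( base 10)56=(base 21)2e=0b111000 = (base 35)1l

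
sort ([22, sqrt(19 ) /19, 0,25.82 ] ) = [ 0, sqrt(19 )/19, 22, 25.82]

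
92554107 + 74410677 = 166964784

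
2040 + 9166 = 11206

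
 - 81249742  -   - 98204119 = 16954377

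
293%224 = 69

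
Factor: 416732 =2^2*104183^1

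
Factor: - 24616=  - 2^3*17^1  *181^1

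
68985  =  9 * 7665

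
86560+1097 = 87657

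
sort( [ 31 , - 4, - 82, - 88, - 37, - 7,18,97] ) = [  -  88, - 82, - 37, - 7,- 4,18,31,97 ] 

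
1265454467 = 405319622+860134845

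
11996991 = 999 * 12009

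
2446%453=181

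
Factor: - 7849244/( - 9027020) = 5^( - 1)*13^1*271^1 *557^1*601^( - 1)*751^( - 1 ) = 1962311/2256755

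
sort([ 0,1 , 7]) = [0,1,7 ] 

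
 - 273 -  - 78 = -195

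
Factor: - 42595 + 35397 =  - 2^1*59^1*61^1 =- 7198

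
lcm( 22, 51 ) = 1122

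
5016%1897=1222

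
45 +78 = 123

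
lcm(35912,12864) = 861888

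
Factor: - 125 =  - 5^3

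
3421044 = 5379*636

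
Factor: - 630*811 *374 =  - 2^2 * 3^2*5^1*  7^1*11^1*17^1 *811^1 = - 191087820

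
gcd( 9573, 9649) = 1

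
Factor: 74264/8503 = 2^3*11^( - 1 )*773^( - 1)*9283^1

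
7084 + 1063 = 8147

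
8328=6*1388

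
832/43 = 832/43  =  19.35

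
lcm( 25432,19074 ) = 76296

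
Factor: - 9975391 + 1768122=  - 8207269 = - 7^1*  1172467^1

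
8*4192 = 33536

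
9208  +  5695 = 14903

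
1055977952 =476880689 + 579097263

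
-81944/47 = -81944/47 = - 1743.49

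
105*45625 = 4790625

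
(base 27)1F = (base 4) 222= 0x2A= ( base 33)19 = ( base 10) 42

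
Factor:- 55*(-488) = 2^3*5^1*11^1 * 61^1 = 26840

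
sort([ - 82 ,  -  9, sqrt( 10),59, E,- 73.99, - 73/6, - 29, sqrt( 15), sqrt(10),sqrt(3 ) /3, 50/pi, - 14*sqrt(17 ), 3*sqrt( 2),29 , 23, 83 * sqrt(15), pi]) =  [  -  82, - 73.99, - 14*sqrt( 17),-29, - 73/6, - 9, sqrt( 3)/3, E , pi, sqrt( 10),sqrt ( 10), sqrt( 15),  3*sqrt(2),  50/pi, 23, 29,59, 83*sqrt( 15) ]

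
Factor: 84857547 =3^1 * 28285849^1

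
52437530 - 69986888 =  - 17549358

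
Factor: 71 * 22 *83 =129646=2^1 * 11^1*71^1*83^1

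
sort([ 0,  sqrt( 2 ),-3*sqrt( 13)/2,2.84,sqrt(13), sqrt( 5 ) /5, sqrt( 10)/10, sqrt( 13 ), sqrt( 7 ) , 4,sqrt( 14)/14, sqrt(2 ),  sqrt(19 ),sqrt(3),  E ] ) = [ - 3*sqrt( 13 ) /2, 0,sqrt(14)/14,  sqrt(10 )/10,sqrt( 5 )/5, sqrt (2), sqrt( 2 ), sqrt( 3), sqrt (7 ), E,  2.84,  sqrt (13), sqrt( 13 ), 4,  sqrt( 19 ) ]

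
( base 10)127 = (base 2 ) 1111111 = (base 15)87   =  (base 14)91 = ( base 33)3s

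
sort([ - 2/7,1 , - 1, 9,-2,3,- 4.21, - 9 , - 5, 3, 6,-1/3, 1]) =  [ - 9, - 5  , - 4.21,-2, - 1, - 1/3,-2/7,1, 1, 3, 3, 6,9 ] 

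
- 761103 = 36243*(-21)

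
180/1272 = 15/106 =0.14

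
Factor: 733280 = 2^5*5^1*4583^1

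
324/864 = 3/8 = 0.38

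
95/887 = 95/887 = 0.11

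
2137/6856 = 2137/6856 = 0.31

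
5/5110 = 1/1022 = 0.00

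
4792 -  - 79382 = 84174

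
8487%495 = 72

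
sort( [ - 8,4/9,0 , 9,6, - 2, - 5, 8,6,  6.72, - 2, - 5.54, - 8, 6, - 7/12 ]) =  [ - 8, - 8,  -  5.54,-5, - 2, - 2, - 7/12,0,4/9, 6,6,6, 6.72,8,9]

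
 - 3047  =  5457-8504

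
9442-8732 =710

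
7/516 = 7/516 = 0.01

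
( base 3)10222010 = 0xB4C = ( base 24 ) 50C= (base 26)476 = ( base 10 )2892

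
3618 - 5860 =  - 2242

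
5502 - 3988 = 1514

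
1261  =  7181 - 5920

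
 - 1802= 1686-3488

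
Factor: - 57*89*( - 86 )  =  2^1*3^1*19^1 * 43^1 *89^1 = 436278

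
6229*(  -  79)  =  -492091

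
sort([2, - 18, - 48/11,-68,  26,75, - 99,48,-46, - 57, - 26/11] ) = [-99, - 68, - 57,-46, - 18, - 48/11, - 26/11,2,26, 48,75 ]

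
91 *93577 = 8515507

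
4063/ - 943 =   -  5  +  652/943 = - 4.31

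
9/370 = 9/370 = 0.02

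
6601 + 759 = 7360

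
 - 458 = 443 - 901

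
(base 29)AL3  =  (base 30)A0M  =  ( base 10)9022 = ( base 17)1e3c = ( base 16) 233E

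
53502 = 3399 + 50103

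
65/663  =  5/51  =  0.10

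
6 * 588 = 3528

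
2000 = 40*50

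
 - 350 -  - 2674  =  2324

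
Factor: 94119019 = 107^1*879617^1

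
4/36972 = 1/9243 = 0.00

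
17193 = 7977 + 9216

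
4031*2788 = 11238428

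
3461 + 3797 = 7258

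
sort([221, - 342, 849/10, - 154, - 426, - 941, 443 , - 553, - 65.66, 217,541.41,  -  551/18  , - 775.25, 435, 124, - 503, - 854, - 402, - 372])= [ - 941, - 854, - 775.25, - 553,-503,  -  426, - 402, - 372, - 342, - 154,  -  65.66, - 551/18,849/10,124, 217, 221, 435, 443, 541.41 ] 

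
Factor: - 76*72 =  - 2^5*3^2*19^1 = - 5472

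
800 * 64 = 51200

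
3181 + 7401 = 10582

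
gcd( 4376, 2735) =547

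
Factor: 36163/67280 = 2^( - 4 )*5^( - 1)*43^1 = 43/80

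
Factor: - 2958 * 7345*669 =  -14535035190=- 2^1*3^2* 5^1*13^1*17^1* 29^1*113^1* 223^1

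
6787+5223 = 12010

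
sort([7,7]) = [7, 7 ] 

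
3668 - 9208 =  - 5540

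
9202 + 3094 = 12296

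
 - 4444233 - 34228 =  - 4478461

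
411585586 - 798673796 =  -387088210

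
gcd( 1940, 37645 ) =5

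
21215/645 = 4243/129 = 32.89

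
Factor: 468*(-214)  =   - 100152  =  - 2^3*3^2 * 13^1 * 107^1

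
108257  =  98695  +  9562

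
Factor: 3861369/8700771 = 1287123/2900257 = 3^1*151^( - 1) * 409^1*1049^1 * 19207^( - 1)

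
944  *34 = 32096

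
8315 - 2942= 5373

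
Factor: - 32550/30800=-93/88= - 2^(-3) * 3^1*11^(-1 )*31^1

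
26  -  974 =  - 948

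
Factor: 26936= 2^3*7^1*13^1  *  37^1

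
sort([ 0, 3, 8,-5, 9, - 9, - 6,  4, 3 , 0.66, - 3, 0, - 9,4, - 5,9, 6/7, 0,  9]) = [ - 9, - 9 , - 6 , - 5, - 5 , - 3,0,  0, 0, 0.66, 6/7, 3,3,4, 4,8, 9, 9, 9]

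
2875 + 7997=10872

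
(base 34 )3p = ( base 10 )127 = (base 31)43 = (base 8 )177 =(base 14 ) 91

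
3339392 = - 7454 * ( - 448) 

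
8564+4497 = 13061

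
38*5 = 190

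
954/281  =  3+111/281= 3.40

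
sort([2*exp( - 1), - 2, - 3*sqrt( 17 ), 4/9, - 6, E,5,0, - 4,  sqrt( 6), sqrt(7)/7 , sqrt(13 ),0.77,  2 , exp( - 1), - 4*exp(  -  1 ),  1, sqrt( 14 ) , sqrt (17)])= [ - 3*  sqrt( 17 ), - 6, - 4 , - 2, - 4 * exp( - 1 ),0,exp(- 1),  sqrt( 7 )/7, 4/9, 2 * exp ( - 1 ), 0.77,1,  2,sqrt( 6 ), E, sqrt(13 ),sqrt( 14),sqrt( 17),  5 ] 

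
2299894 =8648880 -6348986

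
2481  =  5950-3469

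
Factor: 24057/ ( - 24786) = -33/34 = - 2^ (-1)*3^1*11^1*17^( - 1)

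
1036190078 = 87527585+948662493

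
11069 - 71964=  - 60895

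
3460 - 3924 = - 464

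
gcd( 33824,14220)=4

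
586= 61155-60569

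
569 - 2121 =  - 1552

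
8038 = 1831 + 6207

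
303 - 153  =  150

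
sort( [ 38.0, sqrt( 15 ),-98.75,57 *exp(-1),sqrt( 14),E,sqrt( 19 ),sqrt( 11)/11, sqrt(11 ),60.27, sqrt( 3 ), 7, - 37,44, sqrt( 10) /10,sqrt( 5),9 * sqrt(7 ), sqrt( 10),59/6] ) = [-98.75,-37,sqrt( 11)/11,sqrt (10)/10,sqrt( 3 ),sqrt ( 5),E,sqrt( 10 ),sqrt(11), sqrt( 14), sqrt(15),sqrt( 19),7,59/6,57*exp( -1) , 9*sqrt(7 ),38.0 , 44, 60.27]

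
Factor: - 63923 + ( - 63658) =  -3^1*23^1*43^2 = -127581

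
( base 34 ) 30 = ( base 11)93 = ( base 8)146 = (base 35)2w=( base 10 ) 102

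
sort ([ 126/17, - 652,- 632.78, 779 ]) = [ - 652, - 632.78, 126/17,779]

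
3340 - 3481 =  - 141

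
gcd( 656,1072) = 16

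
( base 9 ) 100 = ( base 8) 121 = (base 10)81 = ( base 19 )45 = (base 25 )36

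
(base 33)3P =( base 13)97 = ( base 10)124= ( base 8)174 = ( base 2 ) 1111100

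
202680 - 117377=85303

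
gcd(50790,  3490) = 10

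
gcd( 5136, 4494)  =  642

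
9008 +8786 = 17794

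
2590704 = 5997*432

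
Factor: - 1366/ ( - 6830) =1/5 =5^(-1)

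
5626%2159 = 1308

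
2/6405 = 2/6405=0.00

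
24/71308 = 6/17827 = 0.00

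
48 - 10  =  38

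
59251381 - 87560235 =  - 28308854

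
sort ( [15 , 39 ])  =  [ 15,39 ]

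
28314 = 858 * 33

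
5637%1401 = 33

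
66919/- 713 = -66919/713=-93.86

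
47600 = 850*56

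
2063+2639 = 4702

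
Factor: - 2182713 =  - 3^1 * 13^1*55967^1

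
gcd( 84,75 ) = 3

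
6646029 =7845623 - 1199594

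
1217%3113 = 1217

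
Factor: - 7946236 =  - 2^2*173^1 * 11483^1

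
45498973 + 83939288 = 129438261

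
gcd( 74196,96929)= 1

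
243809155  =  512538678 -268729523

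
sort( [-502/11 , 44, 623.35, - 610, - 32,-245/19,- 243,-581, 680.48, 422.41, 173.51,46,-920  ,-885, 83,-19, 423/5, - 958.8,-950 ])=[ -958.8 ,-950,-920, - 885,- 610,  -  581 , - 243, - 502/11, - 32, - 19,- 245/19 , 44, 46,  83 , 423/5,173.51, 422.41,623.35,680.48]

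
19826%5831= 2333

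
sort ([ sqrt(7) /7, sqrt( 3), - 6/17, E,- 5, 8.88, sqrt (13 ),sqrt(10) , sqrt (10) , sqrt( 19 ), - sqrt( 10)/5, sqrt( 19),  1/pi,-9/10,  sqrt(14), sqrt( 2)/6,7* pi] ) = [-5,  -  9/10, - sqrt(10)/5, - 6/17 , sqrt( 2 ) /6, 1/pi,sqrt( 7)/7 , sqrt( 3 ),  E,sqrt(10),sqrt( 10),sqrt ( 13),sqrt( 14 ), sqrt( 19 ),sqrt( 19)  ,  8.88, 7*pi ]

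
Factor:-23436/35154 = -2/3 = -2^1* 3^( - 1)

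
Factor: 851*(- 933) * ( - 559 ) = 443836497 = 3^1*13^1*23^1*37^1*43^1 * 311^1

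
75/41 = 1 + 34/41 = 1.83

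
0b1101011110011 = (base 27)9ce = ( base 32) 6nj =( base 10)6899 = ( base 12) 3bab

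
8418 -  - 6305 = 14723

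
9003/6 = 3001/2 = 1500.50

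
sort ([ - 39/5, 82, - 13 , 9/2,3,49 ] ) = [ -13,-39/5,3, 9/2,49, 82] 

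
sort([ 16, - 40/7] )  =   [ - 40/7, 16]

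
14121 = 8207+5914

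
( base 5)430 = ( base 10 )115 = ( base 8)163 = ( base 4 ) 1303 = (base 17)6D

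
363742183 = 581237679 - 217495496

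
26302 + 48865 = 75167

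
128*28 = 3584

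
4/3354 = 2/1677 = 0.00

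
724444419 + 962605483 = 1687049902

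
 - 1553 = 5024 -6577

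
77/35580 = 77/35580 =0.00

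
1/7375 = 1/7375 =0.00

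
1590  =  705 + 885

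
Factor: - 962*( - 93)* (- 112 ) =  - 2^5*3^1*7^1*13^1*31^1* 37^1  =  - 10020192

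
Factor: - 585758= -2^1*  292879^1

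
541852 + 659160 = 1201012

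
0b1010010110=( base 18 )20e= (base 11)552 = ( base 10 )662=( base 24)13e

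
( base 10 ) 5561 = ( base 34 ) 4rj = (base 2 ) 1010110111001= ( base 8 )12671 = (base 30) 65B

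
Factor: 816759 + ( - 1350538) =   -  41^1*47^1*277^1=- 533779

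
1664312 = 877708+786604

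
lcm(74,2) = 74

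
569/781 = 569/781=0.73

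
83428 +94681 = 178109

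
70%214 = 70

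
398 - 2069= - 1671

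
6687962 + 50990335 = 57678297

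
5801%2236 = 1329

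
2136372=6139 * 348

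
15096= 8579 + 6517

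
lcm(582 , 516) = 50052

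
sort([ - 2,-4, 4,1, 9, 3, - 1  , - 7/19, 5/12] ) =[ - 4, - 2, -1, - 7/19,5/12 , 1, 3, 4,9] 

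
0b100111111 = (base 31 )A9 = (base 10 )319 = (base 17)11D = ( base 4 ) 10333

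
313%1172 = 313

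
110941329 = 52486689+58454640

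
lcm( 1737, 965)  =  8685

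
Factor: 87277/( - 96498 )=  -  2^( - 1)*3^( - 3)* 1787^(-1)*87277^1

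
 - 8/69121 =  - 8/69121 = - 0.00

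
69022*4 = 276088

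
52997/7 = 7571 = 7571.00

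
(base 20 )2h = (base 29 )1S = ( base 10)57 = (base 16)39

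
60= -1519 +1579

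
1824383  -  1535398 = 288985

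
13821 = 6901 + 6920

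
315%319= 315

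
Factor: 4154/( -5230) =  - 5^ (  -  1)* 31^1* 67^1 * 523^( - 1)=- 2077/2615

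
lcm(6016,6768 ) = 54144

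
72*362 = 26064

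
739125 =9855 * 75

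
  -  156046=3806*( - 41)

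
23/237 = 23/237 = 0.10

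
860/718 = 430/359 = 1.20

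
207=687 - 480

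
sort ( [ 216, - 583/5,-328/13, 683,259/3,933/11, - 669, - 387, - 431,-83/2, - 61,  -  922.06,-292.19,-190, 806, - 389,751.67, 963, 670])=[ - 922.06,-669, - 431, - 389,- 387, - 292.19,-190, - 583/5, - 61,-83/2, - 328/13,933/11,259/3, 216,670,  683,751.67,806, 963] 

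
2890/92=1445/46 = 31.41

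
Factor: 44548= 2^2 * 7^1*37^1*43^1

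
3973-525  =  3448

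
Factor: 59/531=3^( - 2)=1/9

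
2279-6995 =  - 4716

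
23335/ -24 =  - 23335/24=- 972.29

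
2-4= -2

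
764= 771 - 7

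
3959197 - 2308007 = 1651190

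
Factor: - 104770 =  - 2^1 *5^1*10477^1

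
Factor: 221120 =2^6*5^1*691^1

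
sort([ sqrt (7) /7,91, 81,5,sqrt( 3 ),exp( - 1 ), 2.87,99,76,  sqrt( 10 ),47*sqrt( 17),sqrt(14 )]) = [exp(  -  1),sqrt(7 ) /7,sqrt ( 3 ),2.87,sqrt( 10 ) , sqrt (14 ),5,  76,81, 91,99,47*sqrt( 17)]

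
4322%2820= 1502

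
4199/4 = 4199/4=1049.75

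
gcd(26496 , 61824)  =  8832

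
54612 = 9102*6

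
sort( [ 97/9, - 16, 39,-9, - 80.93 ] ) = [ - 80.93, - 16,-9, 97/9,39 ] 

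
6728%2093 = 449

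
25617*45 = 1152765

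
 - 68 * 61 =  - 4148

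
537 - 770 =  - 233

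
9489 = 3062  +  6427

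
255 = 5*51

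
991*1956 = 1938396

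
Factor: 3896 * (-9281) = -36158776= - 2^3*487^1*9281^1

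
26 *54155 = 1408030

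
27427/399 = 27427/399 = 68.74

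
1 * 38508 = 38508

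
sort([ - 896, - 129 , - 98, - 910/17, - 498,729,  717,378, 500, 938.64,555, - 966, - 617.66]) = [ - 966, - 896, - 617.66, - 498, - 129, - 98, - 910/17,378,500,555, 717,  729, 938.64]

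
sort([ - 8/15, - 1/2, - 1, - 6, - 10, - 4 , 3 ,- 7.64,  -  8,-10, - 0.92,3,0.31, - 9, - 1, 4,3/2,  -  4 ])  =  [ - 10, - 10, - 9, - 8, - 7.64, - 6, - 4,-4,-1,-1, - 0.92, - 8/15 , - 1/2,0.31,3/2,3,3,4]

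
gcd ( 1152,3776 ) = 64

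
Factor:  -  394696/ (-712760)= 479/865=5^( - 1 )*173^( - 1 )*479^1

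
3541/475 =3541/475= 7.45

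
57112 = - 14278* ( - 4)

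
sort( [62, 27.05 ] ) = [27.05, 62]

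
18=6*3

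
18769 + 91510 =110279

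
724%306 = 112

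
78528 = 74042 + 4486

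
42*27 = 1134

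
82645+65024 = 147669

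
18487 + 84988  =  103475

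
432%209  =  14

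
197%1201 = 197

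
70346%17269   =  1270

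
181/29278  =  181/29278  =  0.01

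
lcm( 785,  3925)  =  3925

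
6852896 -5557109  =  1295787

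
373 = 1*373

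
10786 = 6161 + 4625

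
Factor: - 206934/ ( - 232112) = 2^ ( - 3 )*3^1*7^1*13^1*89^( - 1)*163^ ( - 1)*379^1 = 103467/116056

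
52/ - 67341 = -52/67341 = - 0.00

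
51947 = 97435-45488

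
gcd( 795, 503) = 1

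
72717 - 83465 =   -  10748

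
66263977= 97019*683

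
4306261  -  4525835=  - 219574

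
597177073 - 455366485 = 141810588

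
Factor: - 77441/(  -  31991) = 7^1* 13^1 *23^1*37^1*31991^( - 1)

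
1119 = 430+689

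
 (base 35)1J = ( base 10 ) 54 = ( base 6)130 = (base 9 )60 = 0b110110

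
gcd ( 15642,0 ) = 15642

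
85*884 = 75140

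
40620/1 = 40620=40620.00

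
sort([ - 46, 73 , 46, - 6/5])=[  -  46,-6/5, 46,73]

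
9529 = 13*733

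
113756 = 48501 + 65255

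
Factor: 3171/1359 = 3^( - 1) * 7^1  =  7/3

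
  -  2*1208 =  - 2416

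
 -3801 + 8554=4753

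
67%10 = 7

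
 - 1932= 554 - 2486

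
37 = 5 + 32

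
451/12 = 37 + 7/12  =  37.58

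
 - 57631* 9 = -518679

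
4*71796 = 287184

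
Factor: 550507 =29^1* 41^1*463^1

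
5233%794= 469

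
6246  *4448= 27782208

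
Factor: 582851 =582851^1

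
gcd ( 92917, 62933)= 1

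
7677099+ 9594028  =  17271127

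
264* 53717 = 14181288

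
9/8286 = 3/2762 = 0.00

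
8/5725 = 8/5725 = 0.00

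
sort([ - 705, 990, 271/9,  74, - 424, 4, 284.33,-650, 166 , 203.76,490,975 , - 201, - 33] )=[ - 705, - 650,  -  424, - 201,-33, 4, 271/9,74 , 166 , 203.76, 284.33, 490, 975,  990]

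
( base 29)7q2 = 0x19f3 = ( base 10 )6643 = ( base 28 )8D7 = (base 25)AFI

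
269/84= 3 + 17/84 = 3.20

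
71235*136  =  9687960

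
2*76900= 153800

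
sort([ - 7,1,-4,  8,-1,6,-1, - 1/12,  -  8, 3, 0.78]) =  [-8, - 7, - 4, - 1, - 1,- 1/12, 0.78,1, 3,6,8 ] 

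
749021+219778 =968799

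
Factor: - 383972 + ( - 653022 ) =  - 1036994 = - 2^1*7^1*74071^1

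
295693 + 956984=1252677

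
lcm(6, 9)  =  18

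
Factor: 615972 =2^2*3^1*7^1*7333^1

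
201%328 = 201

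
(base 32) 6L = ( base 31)6r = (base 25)8d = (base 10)213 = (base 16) d5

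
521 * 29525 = 15382525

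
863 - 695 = 168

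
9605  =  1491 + 8114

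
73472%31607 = 10258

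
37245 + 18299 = 55544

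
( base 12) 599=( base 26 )165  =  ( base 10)837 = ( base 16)345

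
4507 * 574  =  2587018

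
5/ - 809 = - 1 + 804/809 =- 0.01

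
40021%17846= 4329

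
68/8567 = 68/8567 = 0.01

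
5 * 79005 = 395025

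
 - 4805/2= - 4805/2 = - 2402.50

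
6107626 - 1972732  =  4134894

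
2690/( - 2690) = - 1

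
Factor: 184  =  2^3*23^1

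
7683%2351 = 630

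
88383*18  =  1590894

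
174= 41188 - 41014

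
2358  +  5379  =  7737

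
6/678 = 1/113 = 0.01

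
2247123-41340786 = - 39093663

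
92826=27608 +65218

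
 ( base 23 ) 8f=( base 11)171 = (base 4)3013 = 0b11000111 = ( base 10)199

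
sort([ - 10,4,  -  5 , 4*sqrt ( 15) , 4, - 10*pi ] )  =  [ - 10 *pi, - 10,  -  5 , 4, 4, 4*sqrt (15)] 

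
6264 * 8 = 50112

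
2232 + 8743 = 10975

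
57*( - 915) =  - 52155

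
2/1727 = 2/1727= 0.00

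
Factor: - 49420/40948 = -35/29= -5^1*7^1*29^(- 1 )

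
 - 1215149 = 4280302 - 5495451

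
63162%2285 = 1467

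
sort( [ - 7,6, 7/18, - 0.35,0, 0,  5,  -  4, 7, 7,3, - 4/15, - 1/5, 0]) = [ - 7,-4, - 0.35, - 4/15, - 1/5, 0,  0, 0, 7/18,3 , 5,  6,7,7 ]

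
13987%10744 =3243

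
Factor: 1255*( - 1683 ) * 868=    -1833359220 = - 2^2*3^2 *5^1*7^1*11^1 *17^1 * 31^1 * 251^1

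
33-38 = -5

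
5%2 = 1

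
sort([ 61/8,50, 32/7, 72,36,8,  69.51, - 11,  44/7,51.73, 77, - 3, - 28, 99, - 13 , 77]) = [  -  28, - 13,  -  11,  -  3 , 32/7, 44/7, 61/8, 8,36, 50 , 51.73,69.51,  72,77, 77,99]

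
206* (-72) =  - 14832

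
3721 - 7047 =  - 3326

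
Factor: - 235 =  - 5^1*47^1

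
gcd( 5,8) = 1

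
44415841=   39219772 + 5196069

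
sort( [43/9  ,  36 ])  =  [43/9,36]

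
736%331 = 74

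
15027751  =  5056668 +9971083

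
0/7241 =0 = 0.00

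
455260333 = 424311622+30948711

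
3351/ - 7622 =- 3351/7622 = -0.44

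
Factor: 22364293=7^1*109^1*29311^1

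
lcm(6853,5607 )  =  61677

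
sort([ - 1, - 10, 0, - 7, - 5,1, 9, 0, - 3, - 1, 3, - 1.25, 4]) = [ - 10,- 7, - 5,-3, - 1.25, - 1, - 1, 0, 0,1, 3, 4 , 9]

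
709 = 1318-609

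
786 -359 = 427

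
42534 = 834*51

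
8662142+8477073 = 17139215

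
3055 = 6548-3493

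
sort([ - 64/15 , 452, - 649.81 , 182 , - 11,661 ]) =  [ - 649.81,- 11, - 64/15, 182, 452,661] 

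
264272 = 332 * 796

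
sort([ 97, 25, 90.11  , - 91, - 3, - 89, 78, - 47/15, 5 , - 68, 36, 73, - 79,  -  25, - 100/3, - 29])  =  [ - 91, - 89 , - 79, - 68,-100/3, - 29,-25, - 47/15, - 3, 5,  25, 36 , 73, 78 , 90.11,97] 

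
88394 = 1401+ 86993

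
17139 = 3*5713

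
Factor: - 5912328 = - 2^3*3^1*17^1*43^1*337^1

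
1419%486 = 447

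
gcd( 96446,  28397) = 1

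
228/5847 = 76/1949 = 0.04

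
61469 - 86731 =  - 25262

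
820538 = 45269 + 775269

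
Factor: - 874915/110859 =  - 3^( - 1 )*5^1 * 7^( - 1)*233^1*751^1*5279^( - 1) 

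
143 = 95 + 48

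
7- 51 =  - 44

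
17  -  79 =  - 62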